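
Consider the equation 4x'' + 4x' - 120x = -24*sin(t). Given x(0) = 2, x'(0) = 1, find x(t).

x = 3*cos(t)/481 + 93*sin(t)/481 + 166*exp(5*t)/143 + 339*exp(-6*t)/407

Divide through by 4: x'' + x' - 30x = -6*sin(t).
Characteristic equation r² + r - 30 = 0 factors as (r - 5)(r + 6) = 0, so r = 5, -6.
Hence x_h = C1*exp(5*t) + C2*exp(-6*t).
Try x_p = A*cos(t) + B*sin(t). Substituting and equating the coefficients of cos(t) and sin(t) gives A = 3/481, B = 93/481, so x_p = 3*cos(t)/481 + 93*sin(t)/481.
General solution: x = 3*cos(t)/481 + 93*sin(t)/481 + C1*exp(5*t) + C2*exp(-6*t).
Apply the initial conditions: x(0) = 3/481 + C1 + C2 = 2 and x'(0) = 93/481 - 6*C2 + 5*C1 = 1. Solving gives C1 = 166/143, C2 = 339/407.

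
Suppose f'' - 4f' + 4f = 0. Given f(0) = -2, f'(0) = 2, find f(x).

f = -2*exp(2*x) + 6*x*exp(2*x)

Characteristic equation r² - 4r + 4 = 0 has discriminant (-4)² - 4·(4) = 0, so r = 2 is a repeated root.
Hence f_h = (C1 + C2*x)*exp(2*x).
Apply the initial conditions: f(0) = C1 = -2 and f'(0) = C2 + 2*C1 = 2. Solving gives C1 = -2, C2 = 6.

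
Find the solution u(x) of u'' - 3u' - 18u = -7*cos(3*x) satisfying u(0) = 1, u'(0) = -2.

Characteristic equation r² - 3r - 18 = 0 factors as (r + 3)(r - 6) = 0, so r = -3, 6.
Hence u_h = C1*exp(-3*x) + C2*exp(6*x).
Try u_p = A*cos(3*x) + B*sin(3*x). Substituting and equating the coefficients of cos(3x) and sin(3x) gives A = 7/30, B = 7/90, so u_p = 7*cos(3*x)/30 + 7*sin(3*x)/90.
General solution: u = 7*cos(3*x)/30 + 7*sin(3*x)/90 + C1*exp(-3*x) + C2*exp(6*x).
Apply the initial conditions: u(0) = 7/30 + C1 + C2 = 1 and u'(0) = 7/30 - 3*C1 + 6*C2 = -2. Solving gives C1 = 41/54, C2 = 1/135.

u = exp(6*x)/135 + 7*cos(3*x)/30 + 7*sin(3*x)/90 + 41*exp(-3*x)/54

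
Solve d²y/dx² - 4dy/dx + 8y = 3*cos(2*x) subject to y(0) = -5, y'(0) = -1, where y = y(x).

y = -3*sin(2*x)/10 + 3*cos(2*x)/20 - 103*cos(2*x)*exp(2*x)/20 + 99*exp(2*x)*sin(2*x)/20

Characteristic equation r² - 4r + 8 = 0 has discriminant (-4)² - 4·(8) = -16 < 0, so r = 2 ± 2i.
Hence y_h = C1*cos(2*x)*exp(2*x) + C2*exp(2*x)*sin(2*x).
Try y_p = A*cos(2*x) + B*sin(2*x). Substituting and equating the coefficients of cos(2x) and sin(2x) gives A = 3/20, B = -3/10, so y_p = -3*sin(2*x)/10 + 3*cos(2*x)/20.
General solution: y = -3*sin(2*x)/10 + 3*cos(2*x)/20 + C1*cos(2*x)*exp(2*x) + C2*exp(2*x)*sin(2*x).
Apply the initial conditions: y(0) = 3/20 + C1 = -5 and y'(0) = -3/5 + 2*C1 + 2*C2 = -1. Solving gives C1 = -103/20, C2 = 99/20.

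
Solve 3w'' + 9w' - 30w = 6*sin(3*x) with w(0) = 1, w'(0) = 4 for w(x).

w = -37*exp(-5*x)/119 - 19*sin(3*x)/221 - 9*cos(3*x)/221 + 123*exp(2*x)/91

Divide through by 3: w'' + 3w' - 10w = 2*sin(3*x).
Characteristic equation r² + 3r - 10 = 0 factors as (r - 2)(r + 5) = 0, so r = 2, -5.
Hence w_h = C1*exp(2*x) + C2*exp(-5*x).
Try w_p = A*cos(3*x) + B*sin(3*x). Substituting and equating the coefficients of cos(3x) and sin(3x) gives A = -9/221, B = -19/221, so w_p = -19*sin(3*x)/221 - 9*cos(3*x)/221.
General solution: w = -19*sin(3*x)/221 - 9*cos(3*x)/221 + C1*exp(2*x) + C2*exp(-5*x).
Apply the initial conditions: w(0) = -9/221 + C1 + C2 = 1 and w'(0) = -57/221 - 5*C2 + 2*C1 = 4. Solving gives C1 = 123/91, C2 = -37/119.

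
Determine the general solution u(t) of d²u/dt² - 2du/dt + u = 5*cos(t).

Characteristic equation r² - 2r + 1 = 0 has discriminant (-2)² - 4·(1) = 0, so r = 1 is a repeated root.
Hence u_h = (C1 + C2*t)*exp(t).
Try u_p = A*cos(t) + B*sin(t). Substituting and equating the coefficients of cos(t) and sin(t) gives A = 0, B = -5/2, so u_p = -5*sin(t)/2.

u = -5*sin(t)/2 + C1*exp(t) + C2*t*exp(t)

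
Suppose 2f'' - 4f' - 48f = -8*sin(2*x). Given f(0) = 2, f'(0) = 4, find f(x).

f = -cos(2*x)/50 + 7*sin(2*x)/50 + 21*exp(-4*x)/25 + 59*exp(6*x)/50

Divide through by 2: f'' - 2f' - 24f = -4*sin(2*x).
Characteristic equation r² - 2r - 24 = 0 factors as (r + 4)(r - 6) = 0, so r = -4, 6.
Hence f_h = C1*exp(-4*x) + C2*exp(6*x).
Try f_p = A*cos(2*x) + B*sin(2*x). Substituting and equating the coefficients of cos(2x) and sin(2x) gives A = -1/50, B = 7/50, so f_p = -cos(2*x)/50 + 7*sin(2*x)/50.
General solution: f = -cos(2*x)/50 + 7*sin(2*x)/50 + C1*exp(-4*x) + C2*exp(6*x).
Apply the initial conditions: f(0) = -1/50 + C1 + C2 = 2 and f'(0) = 7/25 - 4*C1 + 6*C2 = 4. Solving gives C1 = 21/25, C2 = 59/50.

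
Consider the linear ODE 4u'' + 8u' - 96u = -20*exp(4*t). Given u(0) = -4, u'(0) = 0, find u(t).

u = -47*exp(4*t)/20 - 33*exp(-6*t)/20 - t*exp(4*t)/2

Divide through by 4: u'' + 2u' - 24u = -5*exp(4*t).
Characteristic equation r² + 2r - 24 = 0 factors as (r + 6)(r - 4) = 0, so r = -6, 4.
Hence u_h = C1*exp(-6*t) + C2*exp(4*t).
Since exp(4*t) solves the homogeneous equation (r = 4 is a root of multiplicity 1), multiply the trial by t. Try u_p = A*t*exp(4*t). Substituting into the equation and dividing by exp(4*t) gives A = -1/2, so u_p = -t*exp(4*t)/2.
General solution: u = C1*exp(-6*t) + C2*exp(4*t) - t*exp(4*t)/2.
Apply the initial conditions: u(0) = C1 + C2 = -4 and u'(0) = -1/2 - 6*C1 + 4*C2 = 0. Solving gives C1 = -33/20, C2 = -47/20.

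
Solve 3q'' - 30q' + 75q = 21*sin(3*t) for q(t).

Divide through by 3: q'' - 10q' + 25q = 7*sin(3*t).
Characteristic equation r² - 10r + 25 = 0 has discriminant (-10)² - 4·(25) = 0, so r = 5 is a repeated root.
Hence q_h = (C1 + C2*t)*exp(5*t).
Try q_p = A*cos(3*t) + B*sin(3*t). Substituting and equating the coefficients of cos(3t) and sin(3t) gives A = 105/578, B = 28/289, so q_p = 28*sin(3*t)/289 + 105*cos(3*t)/578.

q = 28*sin(3*t)/289 + 105*cos(3*t)/578 + C1*exp(5*t) + C2*t*exp(5*t)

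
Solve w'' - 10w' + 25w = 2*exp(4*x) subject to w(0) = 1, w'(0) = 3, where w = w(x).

Characteristic equation r² - 10r + 25 = 0 has discriminant (-10)² - 4·(25) = 0, so r = 5 is a repeated root.
Hence w_h = (C1 + C2*x)*exp(5*x).
Try w_p = A*exp(4*x). Substituting into the equation and dividing by exp(4*x) gives A = 2, so w_p = 2*exp(4*x).
General solution: w = 2*exp(4*x) + C1*exp(5*x) + C2*x*exp(5*x).
Apply the initial conditions: w(0) = 2 + C1 = 1 and w'(0) = 8 + C2 + 5*C1 = 3. Solving gives C1 = -1, C2 = 0.

w = -exp(5*x) + 2*exp(4*x)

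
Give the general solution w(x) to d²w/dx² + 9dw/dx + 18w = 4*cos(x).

w = 18*sin(x)/185 + 34*cos(x)/185 + C1*exp(-6*x) + C2*exp(-3*x)

Characteristic equation r² + 9r + 18 = 0 factors as (r + 6)(r + 3) = 0, so r = -6, -3.
Hence w_h = C1*exp(-6*x) + C2*exp(-3*x).
Try w_p = A*cos(x) + B*sin(x). Substituting and equating the coefficients of cos(x) and sin(x) gives A = 34/185, B = 18/185, so w_p = 18*sin(x)/185 + 34*cos(x)/185.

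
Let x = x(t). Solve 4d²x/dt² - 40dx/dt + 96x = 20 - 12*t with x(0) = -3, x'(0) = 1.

Divide through by 4: x'' - 10x' + 24x = 5 - 3*t.
Characteristic equation r² - 10r + 24 = 0 factors as (r - 6)(r - 4) = 0, so r = 6, 4.
Hence x_h = C1*exp(6*t) + C2*exp(4*t).
For the particular solution try x_p = A0 + A1*t. Substituting and matching coefficients of each power of t gives A0 = 5/32, A1 = -1/8, so x_p = 5/32 - t/8.
General solution: x = 5/32 - t/8 + C1*exp(6*t) + C2*exp(4*t).
Apply the initial conditions: x(0) = 5/32 + C1 + C2 = -3 and x'(0) = -1/8 + 4*C2 + 6*C1 = 1. Solving gives C1 = 55/8, C2 = -321/32.

x = 5/32 - 321*exp(4*t)/32 - t/8 + 55*exp(6*t)/8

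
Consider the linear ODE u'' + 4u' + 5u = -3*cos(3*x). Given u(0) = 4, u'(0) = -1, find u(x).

Characteristic equation r² + 4r + 5 = 0 has discriminant (4)² - 4·(5) = -4 < 0, so r = -2 ± i.
Hence u_h = C1*cos(x)*exp(-2*x) + C2*exp(-2*x)*sin(x).
Try u_p = A*cos(3*x) + B*sin(3*x). Substituting and equating the coefficients of cos(3x) and sin(3x) gives A = 3/40, B = -9/40, so u_p = -9*sin(3*x)/40 + 3*cos(3*x)/40.
General solution: u = -9*sin(3*x)/40 + 3*cos(3*x)/40 + C1*cos(x)*exp(-2*x) + C2*exp(-2*x)*sin(x).
Apply the initial conditions: u(0) = 3/40 + C1 = 4 and u'(0) = -27/40 + C2 - 2*C1 = -1. Solving gives C1 = 157/40, C2 = 301/40.

u = -9*sin(3*x)/40 + 3*cos(3*x)/40 + 157*cos(x)*exp(-2*x)/40 + 301*exp(-2*x)*sin(x)/40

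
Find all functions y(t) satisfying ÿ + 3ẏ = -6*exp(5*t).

Characteristic equation r² + 3r = 0 factors as (r + 3)r = 0, so r = -3, 0.
Hence y_h = C1*exp(-3*t) + C2.
Try y_p = A*exp(5*t). Substituting into the equation and dividing by exp(5*t) gives A = -3/20, so y_p = -3*exp(5*t)/20.

y = C2 - 3*exp(5*t)/20 + C1*exp(-3*t)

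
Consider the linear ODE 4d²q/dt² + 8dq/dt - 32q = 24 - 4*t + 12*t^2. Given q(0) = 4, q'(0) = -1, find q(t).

q = -55/64 - 3*t**2/8 - t/16 + 37*exp(2*t)/12 + 341*exp(-4*t)/192

Divide through by 4: q'' + 2q' - 8q = 6 - t + 3*t^2.
Characteristic equation r² + 2r - 8 = 0 factors as (r - 2)(r + 4) = 0, so r = 2, -4.
Hence q_h = C1*exp(2*t) + C2*exp(-4*t).
For the particular solution try q_p = A0 + A1*t + A2*t^2. Substituting and matching coefficients of each power of t gives A0 = -55/64, A1 = -1/16, A2 = -3/8, so q_p = -55/64 - 3*t^2/8 - t/16.
General solution: q = -55/64 - 3*t^2/8 - t/16 + C1*exp(2*t) + C2*exp(-4*t).
Apply the initial conditions: q(0) = -55/64 + C1 + C2 = 4 and q'(0) = -1/16 - 4*C2 + 2*C1 = -1. Solving gives C1 = 37/12, C2 = 341/192.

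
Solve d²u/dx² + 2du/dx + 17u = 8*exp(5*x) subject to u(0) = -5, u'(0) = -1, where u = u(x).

u = 2*exp(5*x)/13 - 67*cos(4*x)*exp(-x)/13 - 45*exp(-x)*sin(4*x)/26

Characteristic equation r² + 2r + 17 = 0 has discriminant (2)² - 4·(17) = -64 < 0, so r = -1 ± 4i.
Hence u_h = C1*cos(4*x)*exp(-x) + C2*exp(-x)*sin(4*x).
Try u_p = A*exp(5*x). Substituting into the equation and dividing by exp(5*x) gives A = 2/13, so u_p = 2*exp(5*x)/13.
General solution: u = 2*exp(5*x)/13 + C1*cos(4*x)*exp(-x) + C2*exp(-x)*sin(4*x).
Apply the initial conditions: u(0) = 2/13 + C1 = -5 and u'(0) = 10/13 - C1 + 4*C2 = -1. Solving gives C1 = -67/13, C2 = -45/26.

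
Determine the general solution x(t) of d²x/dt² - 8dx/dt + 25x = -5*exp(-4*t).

x = -5*exp(-4*t)/73 + C1*cos(3*t)*exp(4*t) + C2*exp(4*t)*sin(3*t)

Characteristic equation r² - 8r + 25 = 0 has discriminant (-8)² - 4·(25) = -36 < 0, so r = 4 ± 3i.
Hence x_h = C1*cos(3*t)*exp(4*t) + C2*exp(4*t)*sin(3*t).
Try x_p = A*exp(-4*t). Substituting into the equation and dividing by exp(-4*t) gives A = -5/73, so x_p = -5*exp(-4*t)/73.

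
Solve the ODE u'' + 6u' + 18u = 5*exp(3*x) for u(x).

Characteristic equation r² + 6r + 18 = 0 has discriminant (6)² - 4·(18) = -36 < 0, so r = -3 ± 3i.
Hence u_h = C1*cos(3*x)*exp(-3*x) + C2*exp(-3*x)*sin(3*x).
Try u_p = A*exp(3*x). Substituting into the equation and dividing by exp(3*x) gives A = 1/9, so u_p = exp(3*x)/9.

u = exp(3*x)/9 + C1*cos(3*x)*exp(-3*x) + C2*exp(-3*x)*sin(3*x)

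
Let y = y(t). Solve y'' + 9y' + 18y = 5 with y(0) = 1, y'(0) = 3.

y = 5/18 - 31*exp(-6*t)/18 + 22*exp(-3*t)/9

Characteristic equation r² + 9r + 18 = 0 factors as (r + 6)(r + 3) = 0, so r = -6, -3.
Hence y_h = C1*exp(-6*t) + C2*exp(-3*t).
For the particular solution try y_p = A0. Substituting and matching coefficients of each power of t gives A0 = 5/18, so y_p = 5/18.
General solution: y = 5/18 + C1*exp(-6*t) + C2*exp(-3*t).
Apply the initial conditions: y(0) = 5/18 + C1 + C2 = 1 and y'(0) = -6*C1 - 3*C2 = 3. Solving gives C1 = -31/18, C2 = 22/9.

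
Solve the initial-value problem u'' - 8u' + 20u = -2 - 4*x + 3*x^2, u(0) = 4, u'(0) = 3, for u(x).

Characteristic equation r² - 8r + 20 = 0 has discriminant (-8)² - 4·(20) = -16 < 0, so r = 4 ± 2i.
Hence u_h = C1*cos(2*x)*exp(4*x) + C2*exp(4*x)*sin(2*x).
For the particular solution try u_p = A0 + A1*x + A2*x^2. Substituting and matching coefficients of each power of x gives A0 = -147/1000, A1 = -2/25, A2 = 3/20, so u_p = -147/1000 - 2*x/25 + 3*x^2/20.
General solution: u = -147/1000 - 2*x/25 + 3*x^2/20 + C1*cos(2*x)*exp(4*x) + C2*exp(4*x)*sin(2*x).
Apply the initial conditions: u(0) = -147/1000 + C1 = 4 and u'(0) = -2/25 + 2*C2 + 4*C1 = 3. Solving gives C1 = 4147/1000, C2 = -3377/500.

u = -147/1000 - 2*x/25 + 3*x**2/20 - 3377*exp(4*x)*sin(2*x)/500 + 4147*cos(2*x)*exp(4*x)/1000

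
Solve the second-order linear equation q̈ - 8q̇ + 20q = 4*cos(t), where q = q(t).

Characteristic equation r² - 8r + 20 = 0 has discriminant (-8)² - 4·(20) = -16 < 0, so r = 4 ± 2i.
Hence q_h = C1*cos(2*t)*exp(4*t) + C2*exp(4*t)*sin(2*t).
Try q_p = A*cos(t) + B*sin(t). Substituting and equating the coefficients of cos(t) and sin(t) gives A = 76/425, B = -32/425, so q_p = -32*sin(t)/425 + 76*cos(t)/425.

q = -32*sin(t)/425 + 76*cos(t)/425 + C1*cos(2*t)*exp(4*t) + C2*exp(4*t)*sin(2*t)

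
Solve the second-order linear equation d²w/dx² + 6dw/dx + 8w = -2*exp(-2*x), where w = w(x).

w = C1*exp(-2*x) + C2*exp(-4*x) - x*exp(-2*x)

Characteristic equation r² + 6r + 8 = 0 factors as (r + 2)(r + 4) = 0, so r = -2, -4.
Hence w_h = C1*exp(-2*x) + C2*exp(-4*x).
Since exp(-2*x) solves the homogeneous equation (r = -2 is a root of multiplicity 1), multiply the trial by x. Try w_p = A*x*exp(-2*x). Substituting into the equation and dividing by exp(-2*x) gives A = -1, so w_p = -x*exp(-2*x).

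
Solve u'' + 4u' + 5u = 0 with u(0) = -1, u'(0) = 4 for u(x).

Characteristic equation r² + 4r + 5 = 0 has discriminant (4)² - 4·(5) = -4 < 0, so r = -2 ± i.
Hence u_h = C1*cos(x)*exp(-2*x) + C2*exp(-2*x)*sin(x).
Apply the initial conditions: u(0) = C1 = -1 and u'(0) = C2 - 2*C1 = 4. Solving gives C1 = -1, C2 = 2.

u = -cos(x)*exp(-2*x) + 2*exp(-2*x)*sin(x)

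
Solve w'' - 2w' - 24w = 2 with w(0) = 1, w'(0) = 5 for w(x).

Characteristic equation r² - 2r - 24 = 0 factors as (r - 6)(r + 4) = 0, so r = 6, -4.
Hence w_h = C1*exp(6*x) + C2*exp(-4*x).
For the particular solution try w_p = A0. Substituting and matching coefficients of each power of x gives A0 = -1/12, so w_p = -1/12.
General solution: w = -1/12 + C1*exp(6*x) + C2*exp(-4*x).
Apply the initial conditions: w(0) = -1/12 + C1 + C2 = 1 and w'(0) = -4*C2 + 6*C1 = 5. Solving gives C1 = 14/15, C2 = 3/20.

w = -1/12 + 3*exp(-4*x)/20 + 14*exp(6*x)/15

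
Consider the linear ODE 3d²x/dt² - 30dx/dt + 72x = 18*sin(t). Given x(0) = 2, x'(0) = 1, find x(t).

Divide through by 3: x'' - 10x' + 24x = 6*sin(t).
Characteristic equation r² - 10r + 24 = 0 factors as (r - 4)(r - 6) = 0, so r = 4, 6.
Hence x_h = C1*exp(4*t) + C2*exp(6*t).
Try x_p = A*cos(t) + B*sin(t). Substituting and equating the coefficients of cos(t) and sin(t) gives A = 60/629, B = 138/629, so x_p = 60*cos(t)/629 + 138*sin(t)/629.
General solution: x = 60*cos(t)/629 + 138*sin(t)/629 + C1*exp(4*t) + C2*exp(6*t).
Apply the initial conditions: x(0) = 60/629 + C1 + C2 = 2 and x'(0) = 138/629 + 4*C1 + 6*C2 = 1. Solving gives C1 = 181/34, C2 = -253/74.

x = -253*exp(6*t)/74 + 60*cos(t)/629 + 138*sin(t)/629 + 181*exp(4*t)/34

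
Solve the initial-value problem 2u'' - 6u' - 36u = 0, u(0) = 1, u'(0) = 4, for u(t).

Divide through by 2: u'' - 3u' - 18u = 0.
Characteristic equation r² - 3r - 18 = 0 factors as (r + 3)(r - 6) = 0, so r = -3, 6.
Hence u_h = C1*exp(-3*t) + C2*exp(6*t).
Apply the initial conditions: u(0) = C1 + C2 = 1 and u'(0) = -3*C1 + 6*C2 = 4. Solving gives C1 = 2/9, C2 = 7/9.

u = 2*exp(-3*t)/9 + 7*exp(6*t)/9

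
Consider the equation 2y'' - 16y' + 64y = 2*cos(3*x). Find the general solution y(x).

Divide through by 2: y'' - 8y' + 32y = cos(3*x).
Characteristic equation r² - 8r + 32 = 0 has discriminant (-8)² - 4·(32) = -64 < 0, so r = 4 ± 4i.
Hence y_h = C1*cos(4*x)*exp(4*x) + C2*exp(4*x)*sin(4*x).
Try y_p = A*cos(3*x) + B*sin(3*x). Substituting and equating the coefficients of cos(3x) and sin(3x) gives A = 23/1105, B = -24/1105, so y_p = -24*sin(3*x)/1105 + 23*cos(3*x)/1105.

y = -24*sin(3*x)/1105 + 23*cos(3*x)/1105 + C1*cos(4*x)*exp(4*x) + C2*exp(4*x)*sin(4*x)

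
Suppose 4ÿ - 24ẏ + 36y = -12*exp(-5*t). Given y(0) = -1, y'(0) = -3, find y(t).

Divide through by 4: y'' - 6y' + 9y = -3*exp(-5*t).
Characteristic equation r² - 6r + 9 = 0 has discriminant (-6)² - 4·(9) = 0, so r = 3 is a repeated root.
Hence y_h = (C1 + C2*t)*exp(3*t).
Try y_p = A*exp(-5*t). Substituting into the equation and dividing by exp(-5*t) gives A = -3/64, so y_p = -3*exp(-5*t)/64.
General solution: y = -3*exp(-5*t)/64 + C1*exp(3*t) + C2*t*exp(3*t).
Apply the initial conditions: y(0) = -3/64 + C1 = -1 and y'(0) = 15/64 + C2 + 3*C1 = -3. Solving gives C1 = -61/64, C2 = -3/8.

y = -61*exp(3*t)/64 - 3*exp(-5*t)/64 - 3*t*exp(3*t)/8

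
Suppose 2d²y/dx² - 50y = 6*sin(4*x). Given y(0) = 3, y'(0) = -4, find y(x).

Divide through by 2: y'' - 25y = 3*sin(4*x).
Characteristic equation r² - 25 = 0 factors as (r - 5)(r + 5) = 0, so r = 5, -5.
Hence y_h = C1*exp(5*x) + C2*exp(-5*x).
Try y_p = A*cos(4*x) + B*sin(4*x). Substituting and equating the coefficients of cos(4x) and sin(4x) gives A = 0, B = -3/41, so y_p = -3*sin(4*x)/41.
General solution: y = -3*sin(4*x)/41 + C1*exp(5*x) + C2*exp(-5*x).
Apply the initial conditions: y(0) = C1 + C2 = 3 and y'(0) = -12/41 - 5*C2 + 5*C1 = -4. Solving gives C1 = 463/410, C2 = 767/410.

y = -3*sin(4*x)/41 + 463*exp(5*x)/410 + 767*exp(-5*x)/410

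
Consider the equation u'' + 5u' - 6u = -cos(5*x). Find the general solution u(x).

Characteristic equation r² + 5r - 6 = 0 factors as (r - 1)(r + 6) = 0, so r = 1, -6.
Hence u_h = C1*exp(x) + C2*exp(-6*x).
Try u_p = A*cos(5*x) + B*sin(5*x). Substituting and equating the coefficients of cos(5x) and sin(5x) gives A = 31/1586, B = -25/1586, so u_p = -25*sin(5*x)/1586 + 31*cos(5*x)/1586.

u = -25*sin(5*x)/1586 + 31*cos(5*x)/1586 + C1*exp(x) + C2*exp(-6*x)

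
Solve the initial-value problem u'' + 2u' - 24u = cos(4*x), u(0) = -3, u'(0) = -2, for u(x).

Characteristic equation r² + 2r - 24 = 0 factors as (r + 6)(r - 4) = 0, so r = -6, 4.
Hence u_h = C1*exp(-6*x) + C2*exp(4*x).
Try u_p = A*cos(4*x) + B*sin(4*x). Substituting and equating the coefficients of cos(4x) and sin(4x) gives A = -5/208, B = 1/208, so u_p = -5*cos(4*x)/208 + sin(4*x)/208.
General solution: u = -5*cos(4*x)/208 + sin(4*x)/208 + C1*exp(-6*x) + C2*exp(4*x).
Apply the initial conditions: u(0) = -5/208 + C1 + C2 = -3 and u'(0) = 1/52 - 6*C1 + 4*C2 = -2. Solving gives C1 = -257/260, C2 = -159/80.

u = -257*exp(-6*x)/260 - 159*exp(4*x)/80 - 5*cos(4*x)/208 + sin(4*x)/208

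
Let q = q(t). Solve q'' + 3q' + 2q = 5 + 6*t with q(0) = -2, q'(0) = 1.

q = -2 - 2*exp(-t) + 2*exp(-2*t) + 3*t

Characteristic equation r² + 3r + 2 = 0 factors as (r + 1)(r + 2) = 0, so r = -1, -2.
Hence q_h = C1*exp(-t) + C2*exp(-2*t).
For the particular solution try q_p = A0 + A1*t. Substituting and matching coefficients of each power of t gives A0 = -2, A1 = 3, so q_p = -2 + 3*t.
General solution: q = -2 + 3*t + C1*exp(-t) + C2*exp(-2*t).
Apply the initial conditions: q(0) = -2 + C1 + C2 = -2 and q'(0) = 3 - C1 - 2*C2 = 1. Solving gives C1 = -2, C2 = 2.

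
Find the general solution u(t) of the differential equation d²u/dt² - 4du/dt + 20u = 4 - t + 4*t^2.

Characteristic equation r² - 4r + 20 = 0 has discriminant (-4)² - 4·(20) = -64 < 0, so r = 2 ± 4i.
Hence u_h = C1*cos(4*t)*exp(2*t) + C2*exp(2*t)*sin(4*t).
For the particular solution try u_p = A0 + A1*t + A2*t^2. Substituting and matching coefficients of each power of t gives A0 = 93/500, A1 = 3/100, A2 = 1/5, so u_p = 93/500 + t^2/5 + 3*t/100.

u = 93/500 + t**2/5 + 3*t/100 + C1*cos(4*t)*exp(2*t) + C2*exp(2*t)*sin(4*t)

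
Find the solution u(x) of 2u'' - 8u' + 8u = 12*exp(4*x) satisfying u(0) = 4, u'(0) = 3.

u = 3*exp(4*x)/2 + 5*exp(2*x)/2 - 8*x*exp(2*x)

Divide through by 2: u'' - 4u' + 4u = 6*exp(4*x).
Characteristic equation r² - 4r + 4 = 0 has discriminant (-4)² - 4·(4) = 0, so r = 2 is a repeated root.
Hence u_h = (C1 + C2*x)*exp(2*x).
Try u_p = A*exp(4*x). Substituting into the equation and dividing by exp(4*x) gives A = 3/2, so u_p = 3*exp(4*x)/2.
General solution: u = 3*exp(4*x)/2 + C1*exp(2*x) + C2*x*exp(2*x).
Apply the initial conditions: u(0) = 3/2 + C1 = 4 and u'(0) = 6 + C2 + 2*C1 = 3. Solving gives C1 = 5/2, C2 = -8.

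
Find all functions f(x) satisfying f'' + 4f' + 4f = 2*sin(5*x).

Characteristic equation r² + 4r + 4 = 0 has discriminant (4)² - 4·(4) = 0, so r = -2 is a repeated root.
Hence f_h = (C1 + C2*x)*exp(-2*x).
Try f_p = A*cos(5*x) + B*sin(5*x). Substituting and equating the coefficients of cos(5x) and sin(5x) gives A = -40/841, B = -42/841, so f_p = -42*sin(5*x)/841 - 40*cos(5*x)/841.

f = -42*sin(5*x)/841 - 40*cos(5*x)/841 + C1*exp(-2*x) + C2*x*exp(-2*x)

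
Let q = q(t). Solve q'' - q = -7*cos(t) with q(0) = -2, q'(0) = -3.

Characteristic equation r² - 1 = 0 factors as (r + 1)(r - 1) = 0, so r = -1, 1.
Hence q_h = C1*exp(-t) + C2*exp(t).
Try q_p = A*cos(t) + B*sin(t). Substituting and equating the coefficients of cos(t) and sin(t) gives A = 7/2, B = 0, so q_p = 7*cos(t)/2.
General solution: q = 7*cos(t)/2 + C1*exp(-t) + C2*exp(t).
Apply the initial conditions: q(0) = 7/2 + C1 + C2 = -2 and q'(0) = C2 - C1 = -3. Solving gives C1 = -5/4, C2 = -17/4.

q = -17*exp(t)/4 - 5*exp(-t)/4 + 7*cos(t)/2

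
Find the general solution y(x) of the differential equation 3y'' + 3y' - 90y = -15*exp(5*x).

Divide through by 3: y'' + y' - 30y = -5*exp(5*x).
Characteristic equation r² + r - 30 = 0 factors as (r + 6)(r - 5) = 0, so r = -6, 5.
Hence y_h = C1*exp(-6*x) + C2*exp(5*x).
Since exp(5*x) solves the homogeneous equation (r = 5 is a root of multiplicity 1), multiply the trial by x. Try y_p = A*x*exp(5*x). Substituting into the equation and dividing by exp(5*x) gives A = -5/11, so y_p = -5*x*exp(5*x)/11.

y = C1*exp(-6*x) + C2*exp(5*x) - 5*x*exp(5*x)/11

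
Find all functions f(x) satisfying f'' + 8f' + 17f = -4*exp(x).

Characteristic equation r² + 8r + 17 = 0 has discriminant (8)² - 4·(17) = -4 < 0, so r = -4 ± i.
Hence f_h = C1*cos(x)*exp(-4*x) + C2*exp(-4*x)*sin(x).
Try f_p = A*exp(x). Substituting into the equation and dividing by exp(x) gives A = -2/13, so f_p = -2*exp(x)/13.

f = -2*exp(x)/13 + C1*cos(x)*exp(-4*x) + C2*exp(-4*x)*sin(x)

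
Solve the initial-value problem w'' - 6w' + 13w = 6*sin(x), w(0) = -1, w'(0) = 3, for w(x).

w = cos(x)/5 + 2*sin(x)/5 - 6*cos(2*x)*exp(3*x)/5 + 31*exp(3*x)*sin(2*x)/10

Characteristic equation r² - 6r + 13 = 0 has discriminant (-6)² - 4·(13) = -16 < 0, so r = 3 ± 2i.
Hence w_h = C1*cos(2*x)*exp(3*x) + C2*exp(3*x)*sin(2*x).
Try w_p = A*cos(x) + B*sin(x). Substituting and equating the coefficients of cos(x) and sin(x) gives A = 1/5, B = 2/5, so w_p = cos(x)/5 + 2*sin(x)/5.
General solution: w = cos(x)/5 + 2*sin(x)/5 + C1*cos(2*x)*exp(3*x) + C2*exp(3*x)*sin(2*x).
Apply the initial conditions: w(0) = 1/5 + C1 = -1 and w'(0) = 2/5 + 2*C2 + 3*C1 = 3. Solving gives C1 = -6/5, C2 = 31/10.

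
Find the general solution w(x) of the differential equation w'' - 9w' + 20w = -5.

w = -1/4 + C1*exp(5*x) + C2*exp(4*x)

Characteristic equation r² - 9r + 20 = 0 factors as (r - 5)(r - 4) = 0, so r = 5, 4.
Hence w_h = C1*exp(5*x) + C2*exp(4*x).
For the particular solution try w_p = A0. Substituting and matching coefficients of each power of x gives A0 = -1/4, so w_p = -1/4.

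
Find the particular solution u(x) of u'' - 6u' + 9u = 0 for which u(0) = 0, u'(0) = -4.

Characteristic equation r² - 6r + 9 = 0 has discriminant (-6)² - 4·(9) = 0, so r = 3 is a repeated root.
Hence u_h = (C1 + C2*x)*exp(3*x).
Apply the initial conditions: u(0) = C1 = 0 and u'(0) = C2 + 3*C1 = -4. Solving gives C1 = 0, C2 = -4.

u = -4*x*exp(3*x)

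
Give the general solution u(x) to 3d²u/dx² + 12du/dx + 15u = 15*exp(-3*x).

u = 5*exp(-3*x)/2 + C1*cos(x)*exp(-2*x) + C2*exp(-2*x)*sin(x)

Divide through by 3: u'' + 4u' + 5u = 5*exp(-3*x).
Characteristic equation r² + 4r + 5 = 0 has discriminant (4)² - 4·(5) = -4 < 0, so r = -2 ± i.
Hence u_h = C1*cos(x)*exp(-2*x) + C2*exp(-2*x)*sin(x).
Try u_p = A*exp(-3*x). Substituting into the equation and dividing by exp(-3*x) gives A = 5/2, so u_p = 5*exp(-3*x)/2.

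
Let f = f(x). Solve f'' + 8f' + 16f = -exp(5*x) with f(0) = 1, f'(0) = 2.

Characteristic equation r² + 8r + 16 = 0 has discriminant (8)² - 4·(16) = 0, so r = -4 is a repeated root.
Hence f_h = (C1 + C2*x)*exp(-4*x).
Try f_p = A*exp(5*x). Substituting into the equation and dividing by exp(5*x) gives A = -1/81, so f_p = -exp(5*x)/81.
General solution: f = -exp(5*x)/81 + C1*exp(-4*x) + C2*x*exp(-4*x).
Apply the initial conditions: f(0) = -1/81 + C1 = 1 and f'(0) = -5/81 + C2 - 4*C1 = 2. Solving gives C1 = 82/81, C2 = 55/9.

f = -exp(5*x)/81 + 82*exp(-4*x)/81 + 55*x*exp(-4*x)/9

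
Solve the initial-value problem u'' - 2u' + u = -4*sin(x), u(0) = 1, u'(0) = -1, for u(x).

Characteristic equation r² - 2r + 1 = 0 has discriminant (-2)² - 4·(1) = 0, so r = 1 is a repeated root.
Hence u_h = (C1 + C2*x)*exp(x).
Try u_p = A*cos(x) + B*sin(x). Substituting and equating the coefficients of cos(x) and sin(x) gives A = -2, B = 0, so u_p = -2*cos(x).
General solution: u = -2*cos(x) + C1*exp(x) + C2*x*exp(x).
Apply the initial conditions: u(0) = -2 + C1 = 1 and u'(0) = C1 + C2 = -1. Solving gives C1 = 3, C2 = -4.

u = -2*cos(x) + 3*exp(x) - 4*x*exp(x)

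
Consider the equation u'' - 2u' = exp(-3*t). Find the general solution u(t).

u = C2 + exp(-3*t)/15 + C1*exp(2*t)

Characteristic equation r² - 2r = 0 factors as (r - 2)r = 0, so r = 2, 0.
Hence u_h = C1*exp(2*t) + C2.
Try u_p = A*exp(-3*t). Substituting into the equation and dividing by exp(-3*t) gives A = 1/15, so u_p = exp(-3*t)/15.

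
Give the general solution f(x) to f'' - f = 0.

f = C1*exp(x) + C2*exp(-x)

Characteristic equation r² - 1 = 0 factors as (r - 1)(r + 1) = 0, so r = 1, -1.
Hence f_h = C1*exp(x) + C2*exp(-x).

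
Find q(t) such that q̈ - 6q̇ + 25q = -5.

q = -1/5 + C1*cos(4*t)*exp(3*t) + C2*exp(3*t)*sin(4*t)

Characteristic equation r² - 6r + 25 = 0 has discriminant (-6)² - 4·(25) = -64 < 0, so r = 3 ± 4i.
Hence q_h = C1*cos(4*t)*exp(3*t) + C2*exp(3*t)*sin(4*t).
For the particular solution try q_p = A0. Substituting and matching coefficients of each power of t gives A0 = -1/5, so q_p = -1/5.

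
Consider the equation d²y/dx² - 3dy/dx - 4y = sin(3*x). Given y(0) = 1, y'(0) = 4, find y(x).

y = -13*sin(3*x)/250 - 3*exp(-x)/50 + 9*cos(3*x)/250 + 128*exp(4*x)/125

Characteristic equation r² - 3r - 4 = 0 factors as (r - 4)(r + 1) = 0, so r = 4, -1.
Hence y_h = C1*exp(4*x) + C2*exp(-x).
Try y_p = A*cos(3*x) + B*sin(3*x). Substituting and equating the coefficients of cos(3x) and sin(3x) gives A = 9/250, B = -13/250, so y_p = -13*sin(3*x)/250 + 9*cos(3*x)/250.
General solution: y = -13*sin(3*x)/250 + 9*cos(3*x)/250 + C1*exp(4*x) + C2*exp(-x).
Apply the initial conditions: y(0) = 9/250 + C1 + C2 = 1 and y'(0) = -39/250 - C2 + 4*C1 = 4. Solving gives C1 = 128/125, C2 = -3/50.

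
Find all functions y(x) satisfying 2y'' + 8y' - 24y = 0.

Divide through by 2: y'' + 4y' - 12y = 0.
Characteristic equation r² + 4r - 12 = 0 factors as (r - 2)(r + 6) = 0, so r = 2, -6.
Hence y_h = C1*exp(2*x) + C2*exp(-6*x).

y = C1*exp(2*x) + C2*exp(-6*x)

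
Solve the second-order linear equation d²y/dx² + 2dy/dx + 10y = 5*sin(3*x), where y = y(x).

Characteristic equation r² + 2r + 10 = 0 has discriminant (2)² - 4·(10) = -36 < 0, so r = -1 ± 3i.
Hence y_h = C1*cos(3*x)*exp(-x) + C2*exp(-x)*sin(3*x).
Try y_p = A*cos(3*x) + B*sin(3*x). Substituting and equating the coefficients of cos(3x) and sin(3x) gives A = -30/37, B = 5/37, so y_p = -30*cos(3*x)/37 + 5*sin(3*x)/37.

y = -30*cos(3*x)/37 + 5*sin(3*x)/37 + C1*cos(3*x)*exp(-x) + C2*exp(-x)*sin(3*x)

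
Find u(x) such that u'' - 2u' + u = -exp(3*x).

Characteristic equation r² - 2r + 1 = 0 has discriminant (-2)² - 4·(1) = 0, so r = 1 is a repeated root.
Hence u_h = (C1 + C2*x)*exp(x).
Try u_p = A*exp(3*x). Substituting into the equation and dividing by exp(3*x) gives A = -1/4, so u_p = -exp(3*x)/4.

u = -exp(3*x)/4 + C1*exp(x) + C2*x*exp(x)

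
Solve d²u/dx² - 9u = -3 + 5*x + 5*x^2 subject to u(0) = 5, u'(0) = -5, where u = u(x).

u = 17/81 - 5*x/9 - 5*x**2/9 + 134*exp(3*x)/81 + 254*exp(-3*x)/81

Characteristic equation r² - 9 = 0 factors as (r - 3)(r + 3) = 0, so r = 3, -3.
Hence u_h = C1*exp(3*x) + C2*exp(-3*x).
For the particular solution try u_p = A0 + A1*x + A2*x^2. Substituting and matching coefficients of each power of x gives A0 = 17/81, A1 = -5/9, A2 = -5/9, so u_p = 17/81 - 5*x/9 - 5*x^2/9.
General solution: u = 17/81 - 5*x/9 - 5*x^2/9 + C1*exp(3*x) + C2*exp(-3*x).
Apply the initial conditions: u(0) = 17/81 + C1 + C2 = 5 and u'(0) = -5/9 - 3*C2 + 3*C1 = -5. Solving gives C1 = 134/81, C2 = 254/81.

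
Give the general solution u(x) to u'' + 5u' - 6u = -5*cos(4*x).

Characteristic equation r² + 5r - 6 = 0 factors as (r + 6)(r - 1) = 0, so r = -6, 1.
Hence u_h = C1*exp(-6*x) + C2*exp(x).
Try u_p = A*cos(4*x) + B*sin(4*x). Substituting and equating the coefficients of cos(4x) and sin(4x) gives A = 55/442, B = -25/221, so u_p = -25*sin(4*x)/221 + 55*cos(4*x)/442.

u = -25*sin(4*x)/221 + 55*cos(4*x)/442 + C1*exp(-6*x) + C2*exp(x)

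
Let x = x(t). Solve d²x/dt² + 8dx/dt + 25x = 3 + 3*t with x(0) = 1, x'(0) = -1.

x = 51/625 + 3*t/25 + 532*exp(-4*t)*sin(3*t)/625 + 574*cos(3*t)*exp(-4*t)/625

Characteristic equation r² + 8r + 25 = 0 has discriminant (8)² - 4·(25) = -36 < 0, so r = -4 ± 3i.
Hence x_h = C1*cos(3*t)*exp(-4*t) + C2*exp(-4*t)*sin(3*t).
For the particular solution try x_p = A0 + A1*t. Substituting and matching coefficients of each power of t gives A0 = 51/625, A1 = 3/25, so x_p = 51/625 + 3*t/25.
General solution: x = 51/625 + 3*t/25 + C1*cos(3*t)*exp(-4*t) + C2*exp(-4*t)*sin(3*t).
Apply the initial conditions: x(0) = 51/625 + C1 = 1 and x'(0) = 3/25 - 4*C1 + 3*C2 = -1. Solving gives C1 = 574/625, C2 = 532/625.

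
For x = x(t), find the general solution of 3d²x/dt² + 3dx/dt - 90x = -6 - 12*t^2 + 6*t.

Divide through by 3: x'' + x' - 30x = -2 - 4*t^2 + 2*t.
Characteristic equation r² + r - 30 = 0 factors as (r - 5)(r + 6) = 0, so r = 5, -6.
Hence x_h = C1*exp(5*t) + C2*exp(-6*t).
For the particular solution try x_p = A0 + A1*t + A2*t^2. Substituting and matching coefficients of each power of t gives A0 = 497/6750, A1 = -13/225, A2 = 2/15, so x_p = 497/6750 - 13*t/225 + 2*t^2/15.

x = 497/6750 - 13*t/225 + 2*t**2/15 + C1*exp(5*t) + C2*exp(-6*t)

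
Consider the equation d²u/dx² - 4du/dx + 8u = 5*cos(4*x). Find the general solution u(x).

Characteristic equation r² - 4r + 8 = 0 has discriminant (-4)² - 4·(8) = -16 < 0, so r = 2 ± 2i.
Hence u_h = C1*cos(2*x)*exp(2*x) + C2*exp(2*x)*sin(2*x).
Try u_p = A*cos(4*x) + B*sin(4*x). Substituting and equating the coefficients of cos(4x) and sin(4x) gives A = -1/8, B = -1/4, so u_p = -sin(4*x)/4 - cos(4*x)/8.

u = -sin(4*x)/4 - cos(4*x)/8 + C1*cos(2*x)*exp(2*x) + C2*exp(2*x)*sin(2*x)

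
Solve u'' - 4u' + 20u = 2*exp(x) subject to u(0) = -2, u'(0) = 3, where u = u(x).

u = 2*exp(x)/17 - 36*cos(4*x)*exp(2*x)/17 + 121*exp(2*x)*sin(4*x)/68

Characteristic equation r² - 4r + 20 = 0 has discriminant (-4)² - 4·(20) = -64 < 0, so r = 2 ± 4i.
Hence u_h = C1*cos(4*x)*exp(2*x) + C2*exp(2*x)*sin(4*x).
Try u_p = A*exp(x). Substituting into the equation and dividing by exp(x) gives A = 2/17, so u_p = 2*exp(x)/17.
General solution: u = 2*exp(x)/17 + C1*cos(4*x)*exp(2*x) + C2*exp(2*x)*sin(4*x).
Apply the initial conditions: u(0) = 2/17 + C1 = -2 and u'(0) = 2/17 + 2*C1 + 4*C2 = 3. Solving gives C1 = -36/17, C2 = 121/68.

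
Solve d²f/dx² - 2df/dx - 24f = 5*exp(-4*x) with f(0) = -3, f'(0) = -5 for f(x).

f = -33*exp(6*x)/20 - 27*exp(-4*x)/20 - x*exp(-4*x)/2

Characteristic equation r² - 2r - 24 = 0 factors as (r - 6)(r + 4) = 0, so r = 6, -4.
Hence f_h = C1*exp(6*x) + C2*exp(-4*x).
Since exp(-4*x) solves the homogeneous equation (r = -4 is a root of multiplicity 1), multiply the trial by x. Try f_p = A*x*exp(-4*x). Substituting into the equation and dividing by exp(-4*x) gives A = -1/2, so f_p = -x*exp(-4*x)/2.
General solution: f = C1*exp(6*x) + C2*exp(-4*x) - x*exp(-4*x)/2.
Apply the initial conditions: f(0) = C1 + C2 = -3 and f'(0) = -1/2 - 4*C2 + 6*C1 = -5. Solving gives C1 = -33/20, C2 = -27/20.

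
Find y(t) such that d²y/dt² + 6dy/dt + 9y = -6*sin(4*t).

Characteristic equation r² + 6r + 9 = 0 has discriminant (6)² - 4·(9) = 0, so r = -3 is a repeated root.
Hence y_h = (C1 + C2*t)*exp(-3*t).
Try y_p = A*cos(4*t) + B*sin(4*t). Substituting and equating the coefficients of cos(4t) and sin(4t) gives A = 144/625, B = 42/625, so y_p = 42*sin(4*t)/625 + 144*cos(4*t)/625.

y = 42*sin(4*t)/625 + 144*cos(4*t)/625 + C1*exp(-3*t) + C2*t*exp(-3*t)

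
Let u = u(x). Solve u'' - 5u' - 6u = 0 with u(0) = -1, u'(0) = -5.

Characteristic equation r² - 5r - 6 = 0 factors as (r + 1)(r - 6) = 0, so r = -1, 6.
Hence u_h = C1*exp(-x) + C2*exp(6*x).
Apply the initial conditions: u(0) = C1 + C2 = -1 and u'(0) = -C1 + 6*C2 = -5. Solving gives C1 = -1/7, C2 = -6/7.

u = -6*exp(6*x)/7 - exp(-x)/7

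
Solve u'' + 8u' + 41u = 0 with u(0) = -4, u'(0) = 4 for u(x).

Characteristic equation r² + 8r + 41 = 0 has discriminant (8)² - 4·(41) = -100 < 0, so r = -4 ± 5i.
Hence u_h = C1*cos(5*x)*exp(-4*x) + C2*exp(-4*x)*sin(5*x).
Apply the initial conditions: u(0) = C1 = -4 and u'(0) = -4*C1 + 5*C2 = 4. Solving gives C1 = -4, C2 = -12/5.

u = -4*cos(5*x)*exp(-4*x) - 12*exp(-4*x)*sin(5*x)/5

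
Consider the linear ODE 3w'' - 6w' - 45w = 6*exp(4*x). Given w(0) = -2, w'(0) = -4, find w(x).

w = -exp(5*x) - 5*exp(-3*x)/7 - 2*exp(4*x)/7

Divide through by 3: w'' - 2w' - 15w = 2*exp(4*x).
Characteristic equation r² - 2r - 15 = 0 factors as (r - 5)(r + 3) = 0, so r = 5, -3.
Hence w_h = C1*exp(5*x) + C2*exp(-3*x).
Try w_p = A*exp(4*x). Substituting into the equation and dividing by exp(4*x) gives A = -2/7, so w_p = -2*exp(4*x)/7.
General solution: w = -2*exp(4*x)/7 + C1*exp(5*x) + C2*exp(-3*x).
Apply the initial conditions: w(0) = -2/7 + C1 + C2 = -2 and w'(0) = -8/7 - 3*C2 + 5*C1 = -4. Solving gives C1 = -1, C2 = -5/7.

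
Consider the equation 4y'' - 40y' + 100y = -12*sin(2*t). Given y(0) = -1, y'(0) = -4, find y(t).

y = -781*exp(5*t)/841 - 63*sin(2*t)/841 - 60*cos(2*t)/841 + 23*t*exp(5*t)/29

Divide through by 4: y'' - 10y' + 25y = -3*sin(2*t).
Characteristic equation r² - 10r + 25 = 0 has discriminant (-10)² - 4·(25) = 0, so r = 5 is a repeated root.
Hence y_h = (C1 + C2*t)*exp(5*t).
Try y_p = A*cos(2*t) + B*sin(2*t). Substituting and equating the coefficients of cos(2t) and sin(2t) gives A = -60/841, B = -63/841, so y_p = -63*sin(2*t)/841 - 60*cos(2*t)/841.
General solution: y = -63*sin(2*t)/841 - 60*cos(2*t)/841 + C1*exp(5*t) + C2*t*exp(5*t).
Apply the initial conditions: y(0) = -60/841 + C1 = -1 and y'(0) = -126/841 + C2 + 5*C1 = -4. Solving gives C1 = -781/841, C2 = 23/29.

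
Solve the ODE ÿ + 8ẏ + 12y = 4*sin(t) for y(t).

y = -32*cos(t)/185 + 44*sin(t)/185 + C1*exp(-6*t) + C2*exp(-2*t)

Characteristic equation r² + 8r + 12 = 0 factors as (r + 6)(r + 2) = 0, so r = -6, -2.
Hence y_h = C1*exp(-6*t) + C2*exp(-2*t).
Try y_p = A*cos(t) + B*sin(t). Substituting and equating the coefficients of cos(t) and sin(t) gives A = -32/185, B = 44/185, so y_p = -32*cos(t)/185 + 44*sin(t)/185.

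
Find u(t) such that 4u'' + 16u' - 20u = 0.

u = C1*exp(t) + C2*exp(-5*t)

Divide through by 4: u'' + 4u' - 5u = 0.
Characteristic equation r² + 4r - 5 = 0 factors as (r - 1)(r + 5) = 0, so r = 1, -5.
Hence u_h = C1*exp(t) + C2*exp(-5*t).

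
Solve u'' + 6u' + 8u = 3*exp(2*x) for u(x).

u = exp(2*x)/8 + C1*exp(-4*x) + C2*exp(-2*x)

Characteristic equation r² + 6r + 8 = 0 factors as (r + 4)(r + 2) = 0, so r = -4, -2.
Hence u_h = C1*exp(-4*x) + C2*exp(-2*x).
Try u_p = A*exp(2*x). Substituting into the equation and dividing by exp(2*x) gives A = 1/8, so u_p = exp(2*x)/8.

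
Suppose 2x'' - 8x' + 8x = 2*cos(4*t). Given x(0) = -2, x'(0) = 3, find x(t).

x = -197*exp(2*t)/100 - 3*cos(4*t)/100 - sin(4*t)/25 + 71*t*exp(2*t)/10

Divide through by 2: x'' - 4x' + 4x = cos(4*t).
Characteristic equation r² - 4r + 4 = 0 has discriminant (-4)² - 4·(4) = 0, so r = 2 is a repeated root.
Hence x_h = (C1 + C2*t)*exp(2*t).
Try x_p = A*cos(4*t) + B*sin(4*t). Substituting and equating the coefficients of cos(4t) and sin(4t) gives A = -3/100, B = -1/25, so x_p = -3*cos(4*t)/100 - sin(4*t)/25.
General solution: x = -3*cos(4*t)/100 - sin(4*t)/25 + C1*exp(2*t) + C2*t*exp(2*t).
Apply the initial conditions: x(0) = -3/100 + C1 = -2 and x'(0) = -4/25 + C2 + 2*C1 = 3. Solving gives C1 = -197/100, C2 = 71/10.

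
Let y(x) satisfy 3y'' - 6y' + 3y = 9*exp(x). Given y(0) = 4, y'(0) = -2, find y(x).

y = 4*exp(x) - 6*x*exp(x) + 3*x**2*exp(x)/2

Divide through by 3: y'' - 2y' + y = 3*exp(x).
Characteristic equation r² - 2r + 1 = 0 has discriminant (-2)² - 4·(1) = 0, so r = 1 is a repeated root.
Hence y_h = (C1 + C2*x)*exp(x).
Since exp(x) solves the homogeneous equation (r = 1 is a root of multiplicity 2), multiply the trial by x^2. Try y_p = A*x^2*exp(x). Substituting into the equation and dividing by exp(x) gives A = 3/2, so y_p = 3*x^2*exp(x)/2.
General solution: y = C1*exp(x) + 3*x^2*exp(x)/2 + C2*x*exp(x).
Apply the initial conditions: y(0) = C1 = 4 and y'(0) = C1 + C2 = -2. Solving gives C1 = 4, C2 = -6.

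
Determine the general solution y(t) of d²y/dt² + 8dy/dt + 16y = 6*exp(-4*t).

Characteristic equation r² + 8r + 16 = 0 has discriminant (8)² - 4·(16) = 0, so r = -4 is a repeated root.
Hence y_h = (C1 + C2*t)*exp(-4*t).
Since exp(-4*t) solves the homogeneous equation (r = -4 is a root of multiplicity 2), multiply the trial by t^2. Try y_p = A*t^2*exp(-4*t). Substituting into the equation and dividing by exp(-4*t) gives A = 3, so y_p = 3*t^2*exp(-4*t).

y = C1*exp(-4*t) + 3*t**2*exp(-4*t) + C2*t*exp(-4*t)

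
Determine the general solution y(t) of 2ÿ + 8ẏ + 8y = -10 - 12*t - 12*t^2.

Divide through by 2: y'' + 4y' + 4y = -5 - 6*t - 6*t^2.
Characteristic equation r² + 4r + 4 = 0 has discriminant (4)² - 4·(4) = 0, so r = -2 is a repeated root.
Hence y_h = (C1 + C2*t)*exp(-2*t).
For the particular solution try y_p = A0 + A1*t + A2*t^2. Substituting and matching coefficients of each power of t gives A0 = -2, A1 = 3/2, A2 = -3/2, so y_p = -2 - 3*t^2/2 + 3*t/2.

y = -2 - 3*t**2/2 + 3*t/2 + C1*exp(-2*t) + C2*t*exp(-2*t)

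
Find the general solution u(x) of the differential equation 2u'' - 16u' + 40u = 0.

u = C1*cos(2*x)*exp(4*x) + C2*exp(4*x)*sin(2*x)

Divide through by 2: u'' - 8u' + 20u = 0.
Characteristic equation r² - 8r + 20 = 0 has discriminant (-8)² - 4·(20) = -16 < 0, so r = 4 ± 2i.
Hence u_h = C1*cos(2*x)*exp(4*x) + C2*exp(4*x)*sin(2*x).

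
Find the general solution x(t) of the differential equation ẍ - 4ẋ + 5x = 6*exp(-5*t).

x = 3*exp(-5*t)/25 + C1*cos(t)*exp(2*t) + C2*exp(2*t)*sin(t)

Characteristic equation r² - 4r + 5 = 0 has discriminant (-4)² - 4·(5) = -4 < 0, so r = 2 ± i.
Hence x_h = C1*cos(t)*exp(2*t) + C2*exp(2*t)*sin(t).
Try x_p = A*exp(-5*t). Substituting into the equation and dividing by exp(-5*t) gives A = 3/25, so x_p = 3*exp(-5*t)/25.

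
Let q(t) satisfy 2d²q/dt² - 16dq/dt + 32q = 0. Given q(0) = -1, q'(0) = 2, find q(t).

Divide through by 2: q'' - 8q' + 16q = 0.
Characteristic equation r² - 8r + 16 = 0 has discriminant (-8)² - 4·(16) = 0, so r = 4 is a repeated root.
Hence q_h = (C1 + C2*t)*exp(4*t).
Apply the initial conditions: q(0) = C1 = -1 and q'(0) = C2 + 4*C1 = 2. Solving gives C1 = -1, C2 = 6.

q = -exp(4*t) + 6*t*exp(4*t)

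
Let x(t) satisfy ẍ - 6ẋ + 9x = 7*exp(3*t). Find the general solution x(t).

Characteristic equation r² - 6r + 9 = 0 has discriminant (-6)² - 4·(9) = 0, so r = 3 is a repeated root.
Hence x_h = (C1 + C2*t)*exp(3*t).
Since exp(3*t) solves the homogeneous equation (r = 3 is a root of multiplicity 2), multiply the trial by t^2. Try x_p = A*t^2*exp(3*t). Substituting into the equation and dividing by exp(3*t) gives A = 7/2, so x_p = 7*t^2*exp(3*t)/2.

x = C1*exp(3*t) + 7*t**2*exp(3*t)/2 + C2*t*exp(3*t)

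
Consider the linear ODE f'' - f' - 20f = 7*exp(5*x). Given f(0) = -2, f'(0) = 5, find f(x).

Characteristic equation r² - r - 20 = 0 factors as (r - 5)(r + 4) = 0, so r = 5, -4.
Hence f_h = C1*exp(5*x) + C2*exp(-4*x).
Since exp(5*x) solves the homogeneous equation (r = 5 is a root of multiplicity 1), multiply the trial by x. Try f_p = A*x*exp(5*x). Substituting into the equation and dividing by exp(5*x) gives A = 7/9, so f_p = 7*x*exp(5*x)/9.
General solution: f = C1*exp(5*x) + C2*exp(-4*x) + 7*x*exp(5*x)/9.
Apply the initial conditions: f(0) = C1 + C2 = -2 and f'(0) = 7/9 - 4*C2 + 5*C1 = 5. Solving gives C1 = -34/81, C2 = -128/81.

f = -128*exp(-4*x)/81 - 34*exp(5*x)/81 + 7*x*exp(5*x)/9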